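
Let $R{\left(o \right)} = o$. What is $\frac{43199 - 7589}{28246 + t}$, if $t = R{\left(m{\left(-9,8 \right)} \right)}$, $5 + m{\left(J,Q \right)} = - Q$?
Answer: $\frac{11870}{9411} \approx 1.2613$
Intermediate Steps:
$m{\left(J,Q \right)} = -5 - Q$
$t = -13$ ($t = -5 - 8 = -13$)
$\frac{43199 - 7589}{28246 + t} = \frac{43199 - 7589}{28246 - 13} = \frac{35610}{28233} = 35610 \cdot \frac{1}{28233} = \frac{11870}{9411}$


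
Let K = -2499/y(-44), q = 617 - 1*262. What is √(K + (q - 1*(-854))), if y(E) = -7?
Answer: 3*√174 ≈ 39.573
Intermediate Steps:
q = 355 (q = 617 - 262 = 355)
K = 357 (K = -2499/(-7) = -2499*(-⅐) = 357)
√(K + (q - 1*(-854))) = √(357 + (355 - 1*(-854))) = √(357 + (355 + 854)) = √(357 + 1209) = √1566 = 3*√174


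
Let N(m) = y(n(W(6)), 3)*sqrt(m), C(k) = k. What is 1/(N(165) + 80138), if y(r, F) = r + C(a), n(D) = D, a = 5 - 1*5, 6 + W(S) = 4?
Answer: 40069/3211049192 + sqrt(165)/3211049192 ≈ 1.2482e-5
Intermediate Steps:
W(S) = -2 (W(S) = -6 + 4 = -2)
a = 0 (a = 5 - 5 = 0)
y(r, F) = r (y(r, F) = r + 0 = r)
N(m) = -2*sqrt(m)
1/(N(165) + 80138) = 1/(-2*sqrt(165) + 80138) = 1/(80138 - 2*sqrt(165))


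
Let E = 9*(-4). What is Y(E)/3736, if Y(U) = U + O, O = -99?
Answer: -135/3736 ≈ -0.036135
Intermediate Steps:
E = -36
Y(U) = -99 + U (Y(U) = U - 99 = -99 + U)
Y(E)/3736 = (-99 - 36)/3736 = -135*1/3736 = -135/3736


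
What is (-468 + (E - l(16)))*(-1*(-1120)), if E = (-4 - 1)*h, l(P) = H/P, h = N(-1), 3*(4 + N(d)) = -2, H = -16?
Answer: -1490720/3 ≈ -4.9691e+5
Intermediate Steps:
N(d) = -14/3 (N(d) = -4 + (⅓)*(-2) = -4 - ⅔ = -14/3)
h = -14/3 ≈ -4.6667
l(P) = -16/P
E = 70/3 (E = (-4 - 1)*(-14/3) = -5*(-14/3) = 70/3 ≈ 23.333)
(-468 + (E - l(16)))*(-1*(-1120)) = (-468 + (70/3 - (-16)/16))*(-1*(-1120)) = (-468 + (70/3 - (-16)/16))*1120 = (-468 + (70/3 - 1*(-1)))*1120 = (-468 + (70/3 + 1))*1120 = (-468 + 73/3)*1120 = -1331/3*1120 = -1490720/3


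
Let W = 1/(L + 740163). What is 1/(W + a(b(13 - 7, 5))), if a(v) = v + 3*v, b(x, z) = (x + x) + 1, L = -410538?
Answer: 329625/17140501 ≈ 0.019231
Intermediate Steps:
b(x, z) = 1 + 2*x (b(x, z) = 2*x + 1 = 1 + 2*x)
W = 1/329625 (W = 1/(-410538 + 740163) = 1/329625 ≈ 3.0338e-6)
a(v) = 4*v
1/(W + a(b(13 - 7, 5))) = 1/(1/329625 + 4*(1 + 2*(13 - 7))) = 1/(1/329625 + 4*(1 + 2*6)) = 1/(1/329625 + 4*(1 + 12)) = 1/(1/329625 + 4*13) = 1/(1/329625 + 52) = 1/(17140501/329625) = 329625/17140501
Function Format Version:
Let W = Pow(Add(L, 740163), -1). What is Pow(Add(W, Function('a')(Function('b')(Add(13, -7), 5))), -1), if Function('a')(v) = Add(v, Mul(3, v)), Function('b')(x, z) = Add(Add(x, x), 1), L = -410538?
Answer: Rational(329625, 17140501) ≈ 0.019231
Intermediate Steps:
Function('b')(x, z) = Add(1, Mul(2, x)) (Function('b')(x, z) = Add(Mul(2, x), 1) = Add(1, Mul(2, x)))
W = Rational(1, 329625) (W = Pow(Add(-410538, 740163), -1) = Pow(329625, -1) = Rational(1, 329625) ≈ 3.0338e-6)
Function('a')(v) = Mul(4, v)
Pow(Add(W, Function('a')(Function('b')(Add(13, -7), 5))), -1) = Pow(Add(Rational(1, 329625), Mul(4, Add(1, Mul(2, Add(13, -7))))), -1) = Pow(Add(Rational(1, 329625), Mul(4, Add(1, Mul(2, 6)))), -1) = Pow(Add(Rational(1, 329625), Mul(4, Add(1, 12))), -1) = Pow(Add(Rational(1, 329625), Mul(4, 13)), -1) = Pow(Add(Rational(1, 329625), 52), -1) = Pow(Rational(17140501, 329625), -1) = Rational(329625, 17140501)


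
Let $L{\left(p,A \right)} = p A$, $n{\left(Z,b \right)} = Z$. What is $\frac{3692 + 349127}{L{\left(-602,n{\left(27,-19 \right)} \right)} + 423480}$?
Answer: $\frac{352819}{407226} \approx 0.8664$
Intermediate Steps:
$L{\left(p,A \right)} = A p$
$\frac{3692 + 349127}{L{\left(-602,n{\left(27,-19 \right)} \right)} + 423480} = \frac{3692 + 349127}{27 \left(-602\right) + 423480} = \frac{352819}{-16254 + 423480} = \frac{352819}{407226}$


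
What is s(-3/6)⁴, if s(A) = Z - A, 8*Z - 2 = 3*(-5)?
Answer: 6561/4096 ≈ 1.6018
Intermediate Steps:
Z = -13/8 (Z = ¼ + (3*(-5))/8 = ¼ + (⅛)*(-15) = ¼ - 15/8 = -13/8 ≈ -1.6250)
s(A) = -13/8 - A
s(-3/6)⁴ = (-13/8 - (-3)/6)⁴ = (-13/8 - 1*(-½))⁴ = (-13/8 + ½)⁴ = (-9/8)⁴ = 6561/4096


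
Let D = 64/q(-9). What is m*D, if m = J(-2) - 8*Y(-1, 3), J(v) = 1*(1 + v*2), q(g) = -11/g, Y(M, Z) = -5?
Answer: 21312/11 ≈ 1937.5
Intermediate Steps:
J(v) = 1 + 2*v (J(v) = 1*(1 + 2*v) = 1 + 2*v)
m = 37 (m = (1 + 2*(-2)) - 8*(-5) = (1 - 4) + 40 = -3 + 40 = 37)
D = 576/11 (D = 64/((-11/(-9))) = 64/((-11*(-1/9))) = 64/(11/9) = 64*(9/11) = 576/11 ≈ 52.364)
m*D = 37*(576/11) = 21312/11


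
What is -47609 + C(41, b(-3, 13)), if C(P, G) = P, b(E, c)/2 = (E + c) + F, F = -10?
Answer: -47568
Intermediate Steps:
b(E, c) = -20 + 2*E + 2*c (b(E, c) = 2*((E + c) - 10) = 2*(-10 + E + c) = -20 + 2*E + 2*c)
-47609 + C(41, b(-3, 13)) = -47609 + 41 = -47568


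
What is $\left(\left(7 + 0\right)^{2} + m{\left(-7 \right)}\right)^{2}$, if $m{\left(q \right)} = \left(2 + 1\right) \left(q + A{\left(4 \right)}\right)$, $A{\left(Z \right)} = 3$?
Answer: $1369$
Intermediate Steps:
$m{\left(q \right)} = 9 + 3 q$ ($m{\left(q \right)} = \left(2 + 1\right) \left(q + 3\right) = 3 \left(3 + q\right) = 9 + 3 q$)
$\left(\left(7 + 0\right)^{2} + m{\left(-7 \right)}\right)^{2} = \left(\left(7 + 0\right)^{2} + \left(9 + 3 \left(-7\right)\right)\right)^{2} = \left(7^{2} + \left(9 - 21\right)\right)^{2} = \left(49 - 12\right)^{2} = 37^{2} = 1369$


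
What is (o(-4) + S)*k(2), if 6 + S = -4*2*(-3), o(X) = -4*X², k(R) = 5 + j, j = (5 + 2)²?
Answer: -2484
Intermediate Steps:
j = 49 (j = 7² = 49)
k(R) = 54 (k(R) = 5 + 49 = 54)
S = 18 (S = -6 - 4*2*(-3) = -6 - 8*(-3) = -6 + 24 = 18)
(o(-4) + S)*k(2) = (-4*(-4)² + 18)*54 = (-4*16 + 18)*54 = (-64 + 18)*54 = -46*54 = -2484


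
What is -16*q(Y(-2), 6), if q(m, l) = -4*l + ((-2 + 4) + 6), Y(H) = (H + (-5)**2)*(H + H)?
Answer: 256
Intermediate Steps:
Y(H) = 2*H*(25 + H) (Y(H) = (H + 25)*(2*H) = (25 + H)*(2*H) = 2*H*(25 + H))
q(m, l) = 8 - 4*l (q(m, l) = -4*l + (2 + 6) = -4*l + 8 = 8 - 4*l)
-16*q(Y(-2), 6) = -16*(8 - 4*6) = -16*(8 - 24) = -16*(-16) = 256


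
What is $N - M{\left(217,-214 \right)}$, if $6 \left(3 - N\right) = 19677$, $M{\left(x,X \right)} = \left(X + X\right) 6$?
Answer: $- \frac{1417}{2} \approx -708.5$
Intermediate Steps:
$M{\left(x,X \right)} = 12 X$ ($M{\left(x,X \right)} = 2 X 6 = 12 X$)
$N = - \frac{6553}{2}$ ($N = 3 - \frac{6559}{2} = - \frac{6553}{2} \approx -3276.5$)
$N - M{\left(217,-214 \right)} = - \frac{6553}{2} - 12 \left(-214\right) = - \frac{6553}{2} - -2568 = - \frac{6553}{2} + 2568 = - \frac{1417}{2}$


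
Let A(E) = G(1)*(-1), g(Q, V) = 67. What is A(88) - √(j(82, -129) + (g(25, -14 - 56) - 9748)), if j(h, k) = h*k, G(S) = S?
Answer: -1 - 3*I*√2251 ≈ -1.0 - 142.33*I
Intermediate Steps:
A(E) = -1 (A(E) = 1*(-1) = -1)
A(88) - √(j(82, -129) + (g(25, -14 - 56) - 9748)) = -1 - √(82*(-129) + (67 - 9748)) = -1 - √(-10578 - 9681) = -1 - √(-20259) = -1 - 3*I*√2251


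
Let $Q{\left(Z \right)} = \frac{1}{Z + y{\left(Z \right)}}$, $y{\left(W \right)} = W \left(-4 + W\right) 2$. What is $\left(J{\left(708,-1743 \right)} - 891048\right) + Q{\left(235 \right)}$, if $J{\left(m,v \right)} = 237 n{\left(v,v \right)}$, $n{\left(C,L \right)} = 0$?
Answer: $- \frac{96950477639}{108805} \approx -8.9105 \cdot 10^{5}$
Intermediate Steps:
$y{\left(W \right)} = 2 W \left(-4 + W\right)$
$Q{\left(Z \right)} = \frac{1}{Z + 2 Z \left(-4 + Z\right)}$
$J{\left(m,v \right)} = 0$ ($J{\left(m,v \right)} = 237 \cdot 0 = 0$)
$\left(J{\left(708,-1743 \right)} - 891048\right) + Q{\left(235 \right)} = \left(0 - 891048\right) + \frac{1}{235 \left(-7 + 2 \cdot 235\right)} = -891048 + \frac{1}{235 \left(-7 + 470\right)} = -891048 + \frac{1}{235 \cdot 463} = -891048 + \frac{1}{235} \cdot \frac{1}{463} = -891048 + \frac{1}{108805} = - \frac{96950477639}{108805}$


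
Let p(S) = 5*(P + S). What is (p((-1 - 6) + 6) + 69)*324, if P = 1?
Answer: 22356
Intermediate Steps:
p(S) = 5 + 5*S (p(S) = 5*(1 + S) = 5 + 5*S)
(p((-1 - 6) + 6) + 69)*324 = ((5 + 5*((-1 - 6) + 6)) + 69)*324 = ((5 + 5*(-7 + 6)) + 69)*324 = ((5 + 5*(-1)) + 69)*324 = ((5 - 5) + 69)*324 = (0 + 69)*324 = 69*324 = 22356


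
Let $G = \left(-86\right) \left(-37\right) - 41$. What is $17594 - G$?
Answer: $14453$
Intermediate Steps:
$G = 3141$ ($G = 3182 - 41 = 3141$)
$17594 - G = 17594 - 3141 = 14453$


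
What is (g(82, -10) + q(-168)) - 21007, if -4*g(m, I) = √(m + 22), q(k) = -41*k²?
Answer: -1178191 - √26/2 ≈ -1.1782e+6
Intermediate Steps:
g(m, I) = -√(22 + m)/4 (g(m, I) = -√(m + 22)/4 = -√(22 + m)/4)
(g(82, -10) + q(-168)) - 21007 = (-√(22 + 82)/4 - 41*(-168)²) - 21007 = (-√26/2 - 41*28224) - 21007 = (-√26/2 - 1157184) - 21007 = (-1157184 - √26/2) - 21007 = -1178191 - √26/2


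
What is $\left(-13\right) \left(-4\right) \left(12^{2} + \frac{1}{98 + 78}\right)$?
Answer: $\frac{329485}{44} \approx 7488.3$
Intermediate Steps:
$\left(-13\right) \left(-4\right) \left(12^{2} + \frac{1}{98 + 78}\right) = 52 \left(144 + \frac{1}{176}\right) = 52 \cdot \frac{25345}{176} = \frac{329485}{44}$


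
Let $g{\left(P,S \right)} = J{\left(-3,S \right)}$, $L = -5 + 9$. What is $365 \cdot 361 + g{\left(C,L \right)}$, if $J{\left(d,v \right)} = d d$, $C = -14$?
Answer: $131774$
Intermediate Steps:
$J{\left(d,v \right)} = d^{2}$
$L = 4$
$g{\left(P,S \right)} = 9$ ($g{\left(P,S \right)} = \left(-3\right)^{2} = 9$)
$365 \cdot 361 + g{\left(C,L \right)} = 365 \cdot 361 + 9 = 131765 + 9 = 131774$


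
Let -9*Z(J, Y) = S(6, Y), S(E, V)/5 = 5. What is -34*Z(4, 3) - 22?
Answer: 652/9 ≈ 72.444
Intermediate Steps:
S(E, V) = 25 (S(E, V) = 5*5 = 25)
Z(J, Y) = -25/9 (Z(J, Y) = -⅑*25 = -25/9)
-34*Z(4, 3) - 22 = -34*(-25/9) - 22 = 850/9 - 22 = 652/9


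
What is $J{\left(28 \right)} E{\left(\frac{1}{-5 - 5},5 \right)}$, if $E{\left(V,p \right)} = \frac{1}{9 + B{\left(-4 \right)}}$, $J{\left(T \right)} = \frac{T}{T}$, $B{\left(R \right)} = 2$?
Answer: $\frac{1}{11} \approx 0.090909$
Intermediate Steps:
$J{\left(T \right)} = 1$
$E{\left(V,p \right)} = \frac{1}{11}$ ($E{\left(V,p \right)} = \frac{1}{9 + 2} = \frac{1}{11}$)
$J{\left(28 \right)} E{\left(\frac{1}{-5 - 5},5 \right)} = 1 \cdot \frac{1}{11} = \frac{1}{11}$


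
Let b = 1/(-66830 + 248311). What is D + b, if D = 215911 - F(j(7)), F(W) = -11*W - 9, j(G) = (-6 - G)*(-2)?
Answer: 39237281087/181481 ≈ 2.1621e+5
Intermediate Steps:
j(G) = 12 + 2*G
F(W) = -9 - 11*W
b = 1/181481 ≈ 5.5102e-6
D = 216206 (D = 215911 - (-9 - 11*(12 + 2*7)) = 215911 - (-9 - 11*(12 + 14)) = 215911 - (-9 - 11*26) = 215911 - (-9 - 286) = 215911 - 1*(-295) = 215911 + 295 = 216206)
D + b = 216206 + 1/181481 = 39237281087/181481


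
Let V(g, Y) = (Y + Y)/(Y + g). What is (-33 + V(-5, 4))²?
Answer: 1681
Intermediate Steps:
V(g, Y) = 2*Y/(Y + g) (V(g, Y) = (2*Y)/(Y + g) = 2*Y/(Y + g))
(-33 + V(-5, 4))² = (-33 + 2*4/(4 - 5))² = (-33 + 2*4/(-1))² = (-33 + 2*4*(-1))² = (-33 - 8)² = (-41)² = 1681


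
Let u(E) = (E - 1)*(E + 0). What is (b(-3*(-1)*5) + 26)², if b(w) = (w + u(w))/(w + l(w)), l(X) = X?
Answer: 4489/4 ≈ 1122.3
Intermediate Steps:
u(E) = E*(-1 + E) (u(E) = (-1 + E)*E = E*(-1 + E))
b(w) = (w + w*(-1 + w))/(2*w) (b(w) = (w + w*(-1 + w))/(w + w) = (w + w*(-1 + w))/((2*w)) = (w + w*(-1 + w))*(1/(2*w)) = (w + w*(-1 + w))/(2*w))
(b(-3*(-1)*5) + 26)² = ((-3*(-1)*5)/2 + 26)² = ((3*5)/2 + 26)² = ((½)*15 + 26)² = (15/2 + 26)² = (67/2)² = 4489/4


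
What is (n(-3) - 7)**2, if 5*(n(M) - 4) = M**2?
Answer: 36/25 ≈ 1.4400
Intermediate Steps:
n(M) = 4 + M**2/5
(n(-3) - 7)**2 = ((4 + (1/5)*(-3)**2) - 7)**2 = ((4 + (1/5)*9) - 7)**2 = ((4 + 9/5) - 7)**2 = (29/5 - 7)**2 = (-6/5)**2 = 36/25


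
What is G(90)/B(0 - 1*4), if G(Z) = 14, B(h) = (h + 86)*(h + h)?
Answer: -7/328 ≈ -0.021341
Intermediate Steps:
B(h) = 2*h*(86 + h) (B(h) = (86 + h)*(2*h) = 2*h*(86 + h))
G(90)/B(0 - 1*4) = 14/((2*(0 - 1*4)*(86 + (0 - 1*4)))) = 14/((2*(0 - 4)*(86 + (0 - 4)))) = 14/((2*(-4)*(86 - 4))) = 14/((2*(-4)*82)) = 14/(-656) = 14*(-1/656) = -7/328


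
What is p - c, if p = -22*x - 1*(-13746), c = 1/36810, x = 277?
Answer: 281670119/36810 ≈ 7652.0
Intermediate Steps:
c = 1/36810 ≈ 2.7167e-5
p = 7652 (p = -22*277 - 1*(-13746) = -6094 + 13746 = 7652)
p - c = 7652 - 1*1/36810 = 7652 - 1/36810 = 281670119/36810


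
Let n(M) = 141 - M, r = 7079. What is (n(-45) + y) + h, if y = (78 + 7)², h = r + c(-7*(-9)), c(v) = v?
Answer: 14553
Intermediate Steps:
h = 7142 (h = 7079 - 7*(-9) = 7079 + 63 = 7142)
y = 7225 (y = 85² = 7225)
(n(-45) + y) + h = ((141 - 1*(-45)) + 7225) + 7142 = ((141 + 45) + 7225) + 7142 = (186 + 7225) + 7142 = 7411 + 7142 = 14553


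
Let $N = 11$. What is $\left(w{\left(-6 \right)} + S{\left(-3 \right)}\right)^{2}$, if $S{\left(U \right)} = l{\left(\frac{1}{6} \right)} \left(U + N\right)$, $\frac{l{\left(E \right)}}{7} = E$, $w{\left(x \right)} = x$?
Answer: $\frac{100}{9} \approx 11.111$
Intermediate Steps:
$l{\left(E \right)} = 7 E$
$S{\left(U \right)} = \frac{77}{6} + \frac{7 U}{6}$ ($S{\left(U \right)} = \frac{7}{6} \left(U + 11\right) = 7 \cdot \frac{1}{6} \left(11 + U\right) = \frac{7 \left(11 + U\right)}{6} = \frac{77}{6} + \frac{7 U}{6}$)
$\left(w{\left(-6 \right)} + S{\left(-3 \right)}\right)^{2} = \left(-6 + \left(\frac{77}{6} + \frac{7}{6} \left(-3\right)\right)\right)^{2} = \left(-6 + \left(\frac{77}{6} - \frac{7}{2}\right)\right)^{2} = \left(-6 + \frac{28}{3}\right)^{2} = \left(\frac{10}{3}\right)^{2} = \frac{100}{9}$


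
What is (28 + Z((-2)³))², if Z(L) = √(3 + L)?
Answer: (28 + I*√5)² ≈ 779.0 + 125.22*I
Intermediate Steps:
(28 + Z((-2)³))² = (28 + √(3 + (-2)³))² = (28 + √(3 - 8))² = (28 + √(-5))² = (28 + I*√5)²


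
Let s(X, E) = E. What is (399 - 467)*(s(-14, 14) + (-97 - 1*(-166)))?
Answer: -5644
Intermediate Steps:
(399 - 467)*(s(-14, 14) + (-97 - 1*(-166))) = (399 - 467)*(14 + (-97 - 1*(-166))) = -68*(14 + (-97 + 166)) = -68*(14 + 69) = -68*83 = -5644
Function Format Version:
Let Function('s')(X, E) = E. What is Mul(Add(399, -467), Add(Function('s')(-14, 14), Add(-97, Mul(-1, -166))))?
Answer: -5644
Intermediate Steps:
Mul(Add(399, -467), Add(Function('s')(-14, 14), Add(-97, Mul(-1, -166)))) = Mul(Add(399, -467), Add(14, Add(-97, Mul(-1, -166)))) = Mul(-68, Add(14, Add(-97, 166))) = Mul(-68, Add(14, 69)) = Mul(-68, 83) = -5644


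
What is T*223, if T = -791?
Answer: -176393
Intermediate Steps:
T*223 = -791*223 = -176393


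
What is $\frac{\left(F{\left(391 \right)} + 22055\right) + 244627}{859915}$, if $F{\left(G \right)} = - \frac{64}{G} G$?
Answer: $\frac{266618}{859915} \approx 0.31005$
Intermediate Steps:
$F{\left(G \right)} = -64$
$\frac{\left(F{\left(391 \right)} + 22055\right) + 244627}{859915} = \frac{\left(-64 + 22055\right) + 244627}{859915} = \left(21991 + 244627\right) \frac{1}{859915} = 266618 \cdot \frac{1}{859915} = \frac{266618}{859915}$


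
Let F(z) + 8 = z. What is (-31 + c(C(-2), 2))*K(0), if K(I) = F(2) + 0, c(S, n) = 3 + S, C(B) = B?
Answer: 180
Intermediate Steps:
F(z) = -8 + z
K(I) = -6 (K(I) = (-8 + 2) + 0 = -6 + 0 = -6)
(-31 + c(C(-2), 2))*K(0) = (-31 + (3 - 2))*(-6) = (-31 + 1)*(-6) = -30*(-6) = 180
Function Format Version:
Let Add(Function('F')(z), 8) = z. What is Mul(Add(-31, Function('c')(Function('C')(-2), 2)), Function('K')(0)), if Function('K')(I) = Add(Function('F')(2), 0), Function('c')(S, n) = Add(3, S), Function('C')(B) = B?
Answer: 180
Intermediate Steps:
Function('F')(z) = Add(-8, z)
Function('K')(I) = -6 (Function('K')(I) = Add(Add(-8, 2), 0) = Add(-6, 0) = -6)
Mul(Add(-31, Function('c')(Function('C')(-2), 2)), Function('K')(0)) = Mul(Add(-31, Add(3, -2)), -6) = Mul(Add(-31, 1), -6) = Mul(-30, -6) = 180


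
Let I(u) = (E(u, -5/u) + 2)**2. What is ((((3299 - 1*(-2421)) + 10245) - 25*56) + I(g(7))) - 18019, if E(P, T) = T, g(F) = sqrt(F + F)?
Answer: -48275/14 - 10*sqrt(14)/7 ≈ -3453.6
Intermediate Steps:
g(F) = sqrt(2)*sqrt(F) (g(F) = sqrt(2*F) = sqrt(2)*sqrt(F))
I(u) = (2 - 5/u)**2 (I(u) = (-5/u + 2)**2 = (2 - 5/u)**2)
((((3299 - 1*(-2421)) + 10245) - 25*56) + I(g(7))) - 18019 = ((((3299 - 1*(-2421)) + 10245) - 25*56) + (-5 + 2*(sqrt(2)*sqrt(7)))**2/(sqrt(2)*sqrt(7))**2) - 18019 = ((((3299 + 2421) + 10245) - 1400) + (-5 + 2*sqrt(14))**2/(sqrt(14))**2) - 18019 = (((5720 + 10245) - 1400) + (-5 + 2*sqrt(14))**2/14) - 18019 = ((15965 - 1400) + (-5 + 2*sqrt(14))**2/14) - 18019 = (14565 + (-5 + 2*sqrt(14))**2/14) - 18019 = -3454 + (-5 + 2*sqrt(14))**2/14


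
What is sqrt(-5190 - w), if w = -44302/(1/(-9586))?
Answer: I*sqrt(424684162) ≈ 20608.0*I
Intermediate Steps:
w = 424678972 (w = -44302/(-1/9586) = -44302*(-9586) = 424678972)
sqrt(-5190 - w) = sqrt(-5190 - 1*424678972) = sqrt(-5190 - 424678972) = sqrt(-424684162) = I*sqrt(424684162)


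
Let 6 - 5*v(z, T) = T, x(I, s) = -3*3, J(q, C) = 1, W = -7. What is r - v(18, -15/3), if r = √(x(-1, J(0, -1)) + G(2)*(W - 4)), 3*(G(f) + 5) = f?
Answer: -11/5 + 2*√87/3 ≈ 4.0182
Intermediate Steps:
G(f) = -5 + f/3
x(I, s) = -9
v(z, T) = 6/5 - T/5
r = 2*√87/3 (r = √(-9 + (-5 + (⅓)*2)*(-7 - 4)) = √(-9 + (-5 + ⅔)*(-11)) = √(-9 - 13/3*(-11)) = √(-9 + 143/3) = √(116/3) = 2*√87/3 ≈ 6.2183)
r - v(18, -15/3) = 2*√87/3 - (6/5 - (-3)/3) = 2*√87/3 - (6/5 - ⅕*(-5)) = 2*√87/3 - (6/5 + 1) = 2*√87/3 - 1*11/5 = 2*√87/3 - 11/5 = -11/5 + 2*√87/3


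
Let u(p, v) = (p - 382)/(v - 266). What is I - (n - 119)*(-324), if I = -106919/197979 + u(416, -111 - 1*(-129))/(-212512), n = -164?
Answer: -478363763101796213/5217041242752 ≈ -91693.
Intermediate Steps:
u(p, v) = (-382 + p)/(-266 + v)
I = -2817471379829/5217041242752 (I = -106919/197979 + ((-382 + 416)/(-266 + (-111 - 1*(-129))))/(-212512) = -106919*1/197979 + (34/(-266 + (-111 + 129)))*(-1/212512) = -106919/197979 + (34/(-266 + 18))*(-1/212512) = -106919/197979 + (34/(-248))*(-1/212512) = -106919/197979 - 1/248*34*(-1/212512) = -106919/197979 - 17/124*(-1/212512) = -106919/197979 + 17/26351488 = -2817471379829/5217041242752 ≈ -0.54005)
I - (n - 119)*(-324) = -2817471379829/5217041242752 - (-164 - 119)*(-324) = -2817471379829/5217041242752 - (-283)*(-324) = -2817471379829/5217041242752 - 1*91692 = -2817471379829/5217041242752 - 91692 = -478363763101796213/5217041242752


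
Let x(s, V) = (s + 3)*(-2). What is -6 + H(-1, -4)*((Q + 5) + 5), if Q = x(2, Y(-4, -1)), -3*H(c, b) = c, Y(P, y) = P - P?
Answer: -6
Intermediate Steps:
Y(P, y) = 0
H(c, b) = -c/3
x(s, V) = -6 - 2*s (x(s, V) = (3 + s)*(-2) = -6 - 2*s)
Q = -10 (Q = -6 - 2*2 = -6 - 4 = -10)
-6 + H(-1, -4)*((Q + 5) + 5) = -6 + (-1/3*(-1))*((-10 + 5) + 5) = -6 + (-5 + 5)/3 = -6 + (1/3)*0 = -6 + 0 = -6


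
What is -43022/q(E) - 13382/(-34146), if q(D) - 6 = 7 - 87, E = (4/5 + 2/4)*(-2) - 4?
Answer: 367504870/631701 ≈ 581.77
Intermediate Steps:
E = -33/5 (E = (4*(⅕) + 2*(¼))*(-2) - 4 = (⅘ + ½)*(-2) - 4 = (13/10)*(-2) - 4 = -13/5 - 4 = -33/5 ≈ -6.6000)
q(D) = -74 (q(D) = 6 + (7 - 87) = 6 - 80 = -74)
-43022/q(E) - 13382/(-34146) = -43022/(-74) - 13382/(-34146) = -43022*(-1/74) - 13382*(-1/34146) = 21511/37 + 6691/17073 = 367504870/631701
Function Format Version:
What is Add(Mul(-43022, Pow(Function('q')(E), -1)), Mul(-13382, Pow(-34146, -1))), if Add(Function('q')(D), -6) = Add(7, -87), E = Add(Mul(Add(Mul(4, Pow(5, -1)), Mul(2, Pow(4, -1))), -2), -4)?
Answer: Rational(367504870, 631701) ≈ 581.77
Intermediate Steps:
E = Rational(-33, 5) (E = Add(Mul(Add(Mul(4, Rational(1, 5)), Mul(2, Rational(1, 4))), -2), -4) = Add(Mul(Add(Rational(4, 5), Rational(1, 2)), -2), -4) = Add(Mul(Rational(13, 10), -2), -4) = Add(Rational(-13, 5), -4) = Rational(-33, 5) ≈ -6.6000)
Function('q')(D) = -74 (Function('q')(D) = Add(6, Add(7, -87)) = Add(6, -80) = -74)
Add(Mul(-43022, Pow(Function('q')(E), -1)), Mul(-13382, Pow(-34146, -1))) = Add(Mul(-43022, Pow(-74, -1)), Mul(-13382, Pow(-34146, -1))) = Add(Mul(-43022, Rational(-1, 74)), Mul(-13382, Rational(-1, 34146))) = Add(Rational(21511, 37), Rational(6691, 17073)) = Rational(367504870, 631701)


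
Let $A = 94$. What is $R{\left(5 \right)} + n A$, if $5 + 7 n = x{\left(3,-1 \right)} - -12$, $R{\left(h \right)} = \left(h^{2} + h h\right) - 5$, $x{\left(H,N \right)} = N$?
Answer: $\frac{879}{7} \approx 125.57$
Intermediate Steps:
$R{\left(h \right)} = -5 + 2 h^{2}$ ($R{\left(h \right)} = \left(h^{2} + h^{2}\right) - 5 = 2 h^{2} - 5 = -5 + 2 h^{2}$)
$n = \frac{6}{7}$ ($n = - \frac{5}{7} + \frac{-1 - -12}{7} = - \frac{5}{7} + \frac{-1 + 12}{7} = - \frac{5}{7} + \frac{1}{7} \cdot 11 = - \frac{5}{7} + \frac{11}{7} = \frac{6}{7} \approx 0.85714$)
$R{\left(5 \right)} + n A = \left(-5 + 2 \cdot 5^{2}\right) + \frac{6}{7} \cdot 94 = \left(-5 + 2 \cdot 25\right) + \frac{564}{7} = \left(-5 + 50\right) + \frac{564}{7} = 45 + \frac{564}{7} = \frac{879}{7}$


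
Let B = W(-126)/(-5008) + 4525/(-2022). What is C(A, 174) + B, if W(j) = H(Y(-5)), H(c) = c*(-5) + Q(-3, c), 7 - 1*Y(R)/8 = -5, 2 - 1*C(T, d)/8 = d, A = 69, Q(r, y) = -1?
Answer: -6977653397/5063088 ≈ -1378.1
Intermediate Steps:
C(T, d) = 16 - 8*d
Y(R) = 96 (Y(R) = 56 - 8*(-5) = 56 + 40 = 96)
H(c) = -1 - 5*c (H(c) = c*(-5) - 1 = -5*c - 1 = -1 - 5*c)
W(j) = -481 (W(j) = -1 - 5*96 = -1 - 480 = -481)
B = -10844309/5063088 (B = -481/(-5008) + 4525/(-2022) = -481*(-1/5008) + 4525*(-1/2022) = 481/5008 - 4525/2022 = -10844309/5063088 ≈ -2.1418)
C(A, 174) + B = (16 - 8*174) - 10844309/5063088 = (16 - 1392) - 10844309/5063088 = -1376 - 10844309/5063088 = -6977653397/5063088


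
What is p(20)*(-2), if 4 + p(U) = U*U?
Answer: -792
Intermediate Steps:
p(U) = -4 + U² (p(U) = -4 + U*U = -4 + U²)
p(20)*(-2) = (-4 + 20²)*(-2) = (-4 + 400)*(-2) = 396*(-2) = -792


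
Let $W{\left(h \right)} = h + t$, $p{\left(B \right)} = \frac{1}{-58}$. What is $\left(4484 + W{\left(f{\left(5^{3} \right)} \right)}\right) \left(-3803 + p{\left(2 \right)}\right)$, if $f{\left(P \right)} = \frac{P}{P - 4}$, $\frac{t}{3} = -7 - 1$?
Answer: $- \frac{119063076375}{7018} \approx -1.6965 \cdot 10^{7}$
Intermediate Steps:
$p{\left(B \right)} = - \frac{1}{58}$
$t = -24$ ($t = 3 \left(-7 - 1\right) = 3 \left(-8\right) = -24$)
$f{\left(P \right)} = \frac{P}{-4 + P}$
$W{\left(h \right)} = -24 + h$ ($W{\left(h \right)} = h - 24 = -24 + h$)
$\left(4484 + W{\left(f{\left(5^{3} \right)} \right)}\right) \left(-3803 + p{\left(2 \right)}\right) = \left(4484 - \left(24 - \frac{5^{3}}{-4 + 5^{3}}\right)\right) \left(-3803 - \frac{1}{58}\right) = \left(4484 - \left(24 - \frac{125}{-4 + 125}\right)\right) \left(- \frac{220575}{58}\right) = \left(4484 - \left(24 - \frac{125}{121}\right)\right) \left(- \frac{220575}{58}\right) = \left(4484 + \left(-24 + 125 \cdot \frac{1}{121}\right)\right) \left(- \frac{220575}{58}\right) = \left(4484 + \left(-24 + \frac{125}{121}\right)\right) \left(- \frac{220575}{58}\right) = \left(4484 - \frac{2779}{121}\right) \left(- \frac{220575}{58}\right) = \frac{539785}{121} \left(- \frac{220575}{58}\right) = - \frac{119063076375}{7018}$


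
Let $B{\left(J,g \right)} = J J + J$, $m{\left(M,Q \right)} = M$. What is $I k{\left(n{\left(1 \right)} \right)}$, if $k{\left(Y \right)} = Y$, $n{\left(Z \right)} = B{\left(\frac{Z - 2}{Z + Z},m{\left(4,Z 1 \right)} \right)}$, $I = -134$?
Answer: $\frac{67}{2} \approx 33.5$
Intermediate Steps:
$B{\left(J,g \right)} = J + J^{2}$ ($B{\left(J,g \right)} = J^{2} + J = J + J^{2}$)
$n{\left(Z \right)} = \frac{\left(1 + \frac{-2 + Z}{2 Z}\right) \left(-2 + Z\right)}{2 Z}$ ($n{\left(Z \right)} = \frac{Z - 2}{Z + Z} \left(1 + \frac{Z - 2}{Z + Z}\right) = \frac{-2 + Z}{2 Z} \left(1 + \frac{-2 + Z}{2 Z}\right) = \frac{\left(1 + \frac{-2 + Z}{2 Z}\right) \left(-2 + Z\right)}{2 Z}$)
$I k{\left(n{\left(1 \right)} \right)} = - 134 \left(\frac{3}{4} + 1^{-2} - \frac{2}{1}\right) = - 134 \left(\frac{3}{4} + 1 - 2\right) = \left(-134\right) \left(- \frac{1}{4}\right) = \frac{67}{2}$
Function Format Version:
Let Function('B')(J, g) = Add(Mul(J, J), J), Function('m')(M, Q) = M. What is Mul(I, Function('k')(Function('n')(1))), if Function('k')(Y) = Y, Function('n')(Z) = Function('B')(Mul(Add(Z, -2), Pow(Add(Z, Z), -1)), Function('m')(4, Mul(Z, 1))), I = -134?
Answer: Rational(67, 2) ≈ 33.500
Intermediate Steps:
Function('B')(J, g) = Add(J, Pow(J, 2)) (Function('B')(J, g) = Add(Pow(J, 2), J) = Add(J, Pow(J, 2)))
Function('n')(Z) = Mul(Rational(1, 2), Pow(Z, -1), Add(1, Mul(Rational(1, 2), Pow(Z, -1), Add(-2, Z))), Add(-2, Z)) (Function('n')(Z) = Mul(Mul(Add(Z, -2), Pow(Add(Z, Z), -1)), Add(1, Mul(Add(Z, -2), Pow(Add(Z, Z), -1)))) = Mul(Mul(Add(-2, Z), Pow(Mul(2, Z), -1)), Add(1, Mul(Add(-2, Z), Pow(Mul(2, Z), -1)))) = Mul(Mul(Add(-2, Z), Mul(Rational(1, 2), Pow(Z, -1))), Add(1, Mul(Add(-2, Z), Mul(Rational(1, 2), Pow(Z, -1))))) = Mul(Mul(Rational(1, 2), Pow(Z, -1), Add(-2, Z)), Add(1, Mul(Rational(1, 2), Pow(Z, -1), Add(-2, Z)))) = Mul(Rational(1, 2), Pow(Z, -1), Add(1, Mul(Rational(1, 2), Pow(Z, -1), Add(-2, Z))), Add(-2, Z)))
Mul(I, Function('k')(Function('n')(1))) = Mul(-134, Add(Rational(3, 4), Pow(1, -2), Mul(-2, Pow(1, -1)))) = Mul(-134, Add(Rational(3, 4), 1, Mul(-2, 1))) = Mul(-134, Add(Rational(3, 4), 1, -2)) = Mul(-134, Rational(-1, 4)) = Rational(67, 2)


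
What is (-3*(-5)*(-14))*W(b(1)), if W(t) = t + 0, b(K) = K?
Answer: -210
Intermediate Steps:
W(t) = t
(-3*(-5)*(-14))*W(b(1)) = (-3*(-5)*(-14))*1 = (15*(-14))*1 = -210*1 = -210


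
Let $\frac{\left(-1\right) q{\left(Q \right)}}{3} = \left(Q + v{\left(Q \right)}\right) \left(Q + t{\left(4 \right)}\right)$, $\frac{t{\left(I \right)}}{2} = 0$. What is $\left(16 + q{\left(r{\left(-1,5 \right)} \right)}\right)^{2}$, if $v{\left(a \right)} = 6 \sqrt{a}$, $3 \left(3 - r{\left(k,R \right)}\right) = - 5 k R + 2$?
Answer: $-61520 - 19872 i \sqrt{6} \approx -61520.0 - 48676.0 i$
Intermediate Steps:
$r{\left(k,R \right)} = \frac{7}{3} + \frac{5 R k}{3}$ ($r{\left(k,R \right)} = 3 - \frac{- 5 k R + 2}{3} = 3 - \frac{- 5 R k + 2}{3} = 3 - \frac{2 - 5 R k}{3} = 3 + \left(- \frac{2}{3} + \frac{5 R k}{3}\right) = \frac{7}{3} + \frac{5 R k}{3}$)
$t{\left(I \right)} = 0$ ($t{\left(I \right)} = 2 \cdot 0 = 0$)
$q{\left(Q \right)} = - 3 Q \left(Q + 6 \sqrt{Q}\right)$ ($q{\left(Q \right)} = - 3 \left(Q + 6 \sqrt{Q}\right) \left(Q + 0\right) = - 3 \left(Q + 6 \sqrt{Q}\right) Q = - 3 Q \left(Q + 6 \sqrt{Q}\right)$)
$\left(16 + q{\left(r{\left(-1,5 \right)} \right)}\right)^{2} = \left(16 - \left(3 \left(\frac{7}{3} + \frac{5}{3} \cdot 5 \left(-1\right)\right)^{2} + 18 \left(\frac{7}{3} + \frac{5}{3} \cdot 5 \left(-1\right)\right)^{\frac{3}{2}}\right)\right)^{2} = \left(16 - \left(3 \left(\frac{7}{3} - \frac{25}{3}\right)^{2} + 18 \left(\frac{7}{3} - \frac{25}{3}\right)^{\frac{3}{2}}\right)\right)^{2} = \left(16 - \left(108 - 108 i \sqrt{6}\right)\right)^{2} = \left(-92 + 108 i \sqrt{6}\right)^{2}$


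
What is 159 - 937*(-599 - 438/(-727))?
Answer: 407743388/727 ≈ 5.6086e+5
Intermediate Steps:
159 - 937*(-599 - 438/(-727)) = 159 - 937*(-599 - 438*(-1/727)) = 159 - 937*(-599 + 438/727) = 159 - 937*(-435035/727) = 159 + 407627795/727 = 407743388/727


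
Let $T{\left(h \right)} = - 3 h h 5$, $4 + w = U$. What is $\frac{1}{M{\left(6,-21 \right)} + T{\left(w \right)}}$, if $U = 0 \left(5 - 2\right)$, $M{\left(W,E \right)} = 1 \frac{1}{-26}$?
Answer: $- \frac{26}{6241} \approx -0.004166$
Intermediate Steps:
$M{\left(W,E \right)} = - \frac{1}{26}$ ($M{\left(W,E \right)} = 1 \left(- \frac{1}{26}\right) = - \frac{1}{26}$)
$U = 0$ ($U = 0 \cdot 3 = 0$)
$w = -4$ ($w = -4 + 0 = -4$)
$T{\left(h \right)} = - 15 h^{2}$ ($T{\left(h \right)} = - 3 h^{2} \cdot 5 = - 15 h^{2}$)
$\frac{1}{M{\left(6,-21 \right)} + T{\left(w \right)}} = \frac{1}{- \frac{1}{26} - 15 \left(-4\right)^{2}} = \frac{1}{- \frac{1}{26} - 240} = \frac{1}{- \frac{6241}{26}} = - \frac{26}{6241}$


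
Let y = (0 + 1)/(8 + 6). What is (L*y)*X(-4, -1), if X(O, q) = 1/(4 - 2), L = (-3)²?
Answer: 9/28 ≈ 0.32143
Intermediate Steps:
L = 9
X(O, q) = ½ (X(O, q) = 1/2 = ½)
y = 1/14 ≈ 0.071429
(L*y)*X(-4, -1) = (9*(1/14))*(½) = (9/14)*(½) = 9/28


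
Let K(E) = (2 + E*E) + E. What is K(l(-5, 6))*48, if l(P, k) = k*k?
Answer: 64032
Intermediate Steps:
l(P, k) = k²
K(E) = 2 + E + E² (K(E) = (2 + E²) + E = 2 + E + E²)
K(l(-5, 6))*48 = (2 + 6² + (6²)²)*48 = (2 + 36 + 36²)*48 = (2 + 36 + 1296)*48 = 1334*48 = 64032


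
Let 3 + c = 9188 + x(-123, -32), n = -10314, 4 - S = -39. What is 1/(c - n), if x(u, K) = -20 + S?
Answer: 1/19522 ≈ 5.1224e-5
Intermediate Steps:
S = 43 (S = 4 - 1*(-39) = 4 + 39 = 43)
x(u, K) = 23 (x(u, K) = -20 + 43 = 23)
c = 9208 (c = -3 + (9188 + 23) = -3 + 9211 = 9208)
1/(c - n) = 1/(9208 - 1*(-10314)) = 1/(9208 + 10314) = 1/19522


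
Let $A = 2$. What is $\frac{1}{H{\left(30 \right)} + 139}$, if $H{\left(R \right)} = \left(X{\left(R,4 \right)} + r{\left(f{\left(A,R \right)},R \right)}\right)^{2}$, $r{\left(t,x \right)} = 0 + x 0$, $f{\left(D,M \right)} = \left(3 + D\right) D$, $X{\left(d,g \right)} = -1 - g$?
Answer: $\frac{1}{164} \approx 0.0060976$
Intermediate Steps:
$f{\left(D,M \right)} = D \left(3 + D\right)$
$r{\left(t,x \right)} = 0$ ($r{\left(t,x \right)} = 0 + 0 = 0$)
$H{\left(R \right)} = 25$ ($H{\left(R \right)} = \left(\left(-1 - 4\right) + 0\right)^{2} = \left(-5 + 0\right)^{2} = \left(-5\right)^{2} = 25$)
$\frac{1}{H{\left(30 \right)} + 139} = \frac{1}{25 + 139} = \frac{1}{164}$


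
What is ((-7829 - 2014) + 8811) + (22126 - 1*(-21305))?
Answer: 42399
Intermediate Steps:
((-7829 - 2014) + 8811) + (22126 - 1*(-21305)) = (-9843 + 8811) + (22126 + 21305) = -1032 + 43431 = 42399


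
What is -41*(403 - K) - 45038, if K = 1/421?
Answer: -25917140/421 ≈ -61561.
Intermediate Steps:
K = 1/421 ≈ 0.0023753
-41*(403 - K) - 45038 = -41*(403 - 1*1/421) - 45038 = -41*(403 - 1/421) - 45038 = -41*169662/421 - 45038 = -6956142/421 - 45038 = -25917140/421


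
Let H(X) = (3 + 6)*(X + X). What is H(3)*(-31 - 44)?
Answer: -4050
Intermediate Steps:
H(X) = 18*X (H(X) = 9*(2*X) = 18*X)
H(3)*(-31 - 44) = (18*3)*(-31 - 44) = 54*(-75) = -4050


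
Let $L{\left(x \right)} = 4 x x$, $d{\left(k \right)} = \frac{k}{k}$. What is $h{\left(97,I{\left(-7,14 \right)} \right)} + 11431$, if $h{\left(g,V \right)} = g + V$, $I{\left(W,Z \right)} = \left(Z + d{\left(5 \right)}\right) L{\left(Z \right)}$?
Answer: $23288$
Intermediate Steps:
$d{\left(k \right)} = 1$
$L{\left(x \right)} = 4 x^{2}$
$I{\left(W,Z \right)} = 4 Z^{2} \left(1 + Z\right)$ ($I{\left(W,Z \right)} = \left(Z + 1\right) 4 Z^{2} = \left(1 + Z\right) 4 Z^{2} = 4 Z^{2} \left(1 + Z\right)$)
$h{\left(g,V \right)} = V + g$
$h{\left(97,I{\left(-7,14 \right)} \right)} + 11431 = \left(4 \cdot 14^{2} \left(1 + 14\right) + 97\right) + 11431 = \left(4 \cdot 196 \cdot 15 + 97\right) + 11431 = \left(11760 + 97\right) + 11431 = 11857 + 11431 = 23288$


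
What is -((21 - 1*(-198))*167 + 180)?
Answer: -36753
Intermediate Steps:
-((21 - 1*(-198))*167 + 180) = -((21 + 198)*167 + 180) = -(219*167 + 180) = -(36573 + 180) = -1*36753 = -36753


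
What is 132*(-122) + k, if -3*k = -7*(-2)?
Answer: -48326/3 ≈ -16109.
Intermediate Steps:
k = -14/3 (k = -(-7)*(-2)/3 = -⅓*14 = -14/3 ≈ -4.6667)
132*(-122) + k = 132*(-122) - 14/3 = -16104 - 14/3 = -48326/3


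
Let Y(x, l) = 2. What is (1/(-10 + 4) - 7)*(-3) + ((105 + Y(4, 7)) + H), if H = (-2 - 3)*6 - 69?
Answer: 59/2 ≈ 29.500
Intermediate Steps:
H = -99 (H = -5*6 - 69 = -30 - 69 = -99)
(1/(-10 + 4) - 7)*(-3) + ((105 + Y(4, 7)) + H) = (1/(-10 + 4) - 7)*(-3) + ((105 + 2) - 99) = (1/(-6) - 7)*(-3) + (107 - 99) = (-1/6 - 7)*(-3) + 8 = -43/6*(-3) + 8 = 43/2 + 8 = 59/2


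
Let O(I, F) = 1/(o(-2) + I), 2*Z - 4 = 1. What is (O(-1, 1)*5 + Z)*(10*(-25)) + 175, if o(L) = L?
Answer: -100/3 ≈ -33.333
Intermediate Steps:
Z = 5/2 (Z = 2 + (1/2)*1 = 2 + 1/2 = 5/2 ≈ 2.5000)
O(I, F) = 1/(-2 + I)
(O(-1, 1)*5 + Z)*(10*(-25)) + 175 = (5/(-2 - 1) + 5/2)*(10*(-25)) + 175 = (5/(-3) + 5/2)*(-250) + 175 = (-1/3*5 + 5/2)*(-250) + 175 = (-5/3 + 5/2)*(-250) + 175 = (5/6)*(-250) + 175 = -625/3 + 175 = -100/3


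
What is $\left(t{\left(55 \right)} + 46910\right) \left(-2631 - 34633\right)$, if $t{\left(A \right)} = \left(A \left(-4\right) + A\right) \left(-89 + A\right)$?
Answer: $-1957105280$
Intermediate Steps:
$t{\left(A \right)} = - 3 A \left(-89 + A\right)$ ($t{\left(A \right)} = \left(- 4 A + A\right) \left(-89 + A\right) = - 3 A \left(-89 + A\right)$)
$\left(t{\left(55 \right)} + 46910\right) \left(-2631 - 34633\right) = \left(3 \cdot 55 \left(89 - 55\right) + 46910\right) \left(-2631 - 34633\right) = \left(3 \cdot 55 \left(89 - 55\right) + 46910\right) \left(-37264\right) = \left(3 \cdot 55 \cdot 34 + 46910\right) \left(-37264\right) = \left(5610 + 46910\right) \left(-37264\right) = 52520 \left(-37264\right) = -1957105280$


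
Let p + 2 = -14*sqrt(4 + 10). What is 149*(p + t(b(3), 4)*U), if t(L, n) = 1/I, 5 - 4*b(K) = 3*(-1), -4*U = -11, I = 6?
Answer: -5513/24 - 2086*sqrt(14) ≈ -8034.8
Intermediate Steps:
U = 11/4 (U = -1/4*(-11) = 11/4 ≈ 2.7500)
b(K) = 2 (b(K) = 5/4 - 3*(-1)/4 = 5/4 - 1/4*(-3) = 5/4 + 3/4 = 2)
t(L, n) = 1/6
p = -2 - 14*sqrt(14) (p = -2 - 14*sqrt(4 + 10) = -2 - 14*sqrt(14) ≈ -54.383)
149*(p + t(b(3), 4)*U) = 149*((-2 - 14*sqrt(14)) + (1/6)*(11/4)) = 149*((-2 - 14*sqrt(14)) + 11/24) = 149*(-37/24 - 14*sqrt(14)) = -5513/24 - 2086*sqrt(14)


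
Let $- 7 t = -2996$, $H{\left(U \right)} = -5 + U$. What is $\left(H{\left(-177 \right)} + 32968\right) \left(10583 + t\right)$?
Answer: $361006646$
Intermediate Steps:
$t = 428$ ($t = \left(- \frac{1}{7}\right) \left(-2996\right) = 428$)
$\left(H{\left(-177 \right)} + 32968\right) \left(10583 + t\right) = \left(\left(-5 - 177\right) + 32968\right) \left(10583 + 428\right) = \left(-182 + 32968\right) 11011 = 32786 \cdot 11011 = 361006646$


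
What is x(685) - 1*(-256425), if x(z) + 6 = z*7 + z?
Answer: 261899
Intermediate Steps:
x(z) = -6 + 8*z (x(z) = -6 + (z*7 + z) = -6 + (7*z + z) = -6 + 8*z)
x(685) - 1*(-256425) = (-6 + 8*685) - 1*(-256425) = (-6 + 5480) + 256425 = 5474 + 256425 = 261899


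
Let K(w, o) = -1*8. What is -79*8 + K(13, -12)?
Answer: -640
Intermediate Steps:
K(w, o) = -8
-79*8 + K(13, -12) = -79*8 - 8 = -632 - 8 = -640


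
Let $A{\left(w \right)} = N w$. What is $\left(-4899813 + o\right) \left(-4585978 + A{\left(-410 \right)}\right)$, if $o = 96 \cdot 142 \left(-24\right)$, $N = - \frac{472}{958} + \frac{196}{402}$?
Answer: $\frac{769295169274600294}{32093} \approx 2.3971 \cdot 10^{13}$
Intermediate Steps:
$N = - \frac{494}{96279}$ ($N = \left(-472\right) \frac{1}{958} + 196 \cdot \frac{1}{402} = - \frac{236}{479} + \frac{98}{201} = - \frac{494}{96279} \approx -0.0051309$)
$o = -327168$ ($o = 13632 \left(-24\right) = -327168$)
$A{\left(w \right)} = - \frac{494 w}{96279}$
$\left(-4899813 + o\right) \left(-4585978 + A{\left(-410 \right)}\right) = \left(-4899813 - 327168\right) \left(-4585978 - - \frac{202540}{96279}\right) = - 5226981 \left(-4585978 + \frac{202540}{96279}\right) = \left(-5226981\right) \left(- \frac{441533173322}{96279}\right) = \frac{769295169274600294}{32093}$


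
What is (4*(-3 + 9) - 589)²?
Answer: 319225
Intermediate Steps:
(4*(-3 + 9) - 589)² = (4*6 - 589)² = (24 - 589)² = (-565)² = 319225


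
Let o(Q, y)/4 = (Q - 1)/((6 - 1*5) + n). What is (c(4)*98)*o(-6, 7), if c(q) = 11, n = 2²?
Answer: -30184/5 ≈ -6036.8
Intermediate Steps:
n = 4
o(Q, y) = -⅘ + 4*Q/5 (o(Q, y) = 4*((Q - 1)/((6 - 1*5) + 4)) = 4*((-1 + Q)/((6 - 5) + 4)) = 4*((-1 + Q)/(1 + 4)) = 4*((-1 + Q)/5) = 4*((-1 + Q)*(⅕)) = 4*(-⅕ + Q/5) = -⅘ + 4*Q/5)
(c(4)*98)*o(-6, 7) = (11*98)*(-⅘ + (⅘)*(-6)) = 1078*(-⅘ - 24/5) = 1078*(-28/5) = -30184/5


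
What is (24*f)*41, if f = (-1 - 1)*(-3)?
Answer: 5904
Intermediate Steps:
f = 6 (f = -2*(-3) = 6)
(24*f)*41 = (24*6)*41 = 144*41 = 5904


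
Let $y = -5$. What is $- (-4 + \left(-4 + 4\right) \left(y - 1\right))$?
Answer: $4$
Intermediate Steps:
$- (-4 + \left(-4 + 4\right) \left(y - 1\right)) = - (-4 + \left(-4 + 4\right) \left(-5 - 1\right)) = - (-4 + 0 \left(-6\right)) = - (-4 + 0) = \left(-1\right) \left(-4\right) = 4$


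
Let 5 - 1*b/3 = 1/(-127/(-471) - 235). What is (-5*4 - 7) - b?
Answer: -4644849/110558 ≈ -42.013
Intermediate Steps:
b = 1659783/110558 (b = 15 - 3/(-127/(-471) - 235) = 15 - 3/(-127*(-1/471) - 235) = 15 - 3/(127/471 - 235) = 15 - 3/(-110558/471) = 15 - 3*(-471/110558) = 15 + 1413/110558 = 1659783/110558 ≈ 15.013)
(-5*4 - 7) - b = (-5*4 - 7) - 1*1659783/110558 = (-20 - 7) - 1659783/110558 = -27 - 1659783/110558 = -4644849/110558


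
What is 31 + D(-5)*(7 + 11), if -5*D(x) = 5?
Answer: 13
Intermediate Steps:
D(x) = -1 (D(x) = -1/5*5 = -1)
31 + D(-5)*(7 + 11) = 31 - (7 + 11) = 31 - 1*18 = 31 - 18 = 13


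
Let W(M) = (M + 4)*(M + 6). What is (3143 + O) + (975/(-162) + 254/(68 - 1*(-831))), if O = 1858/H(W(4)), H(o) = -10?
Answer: 716408861/242730 ≈ 2951.5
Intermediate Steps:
W(M) = (4 + M)*(6 + M)
O = -929/5 (O = 1858/(-10) = 1858*(-⅒) = -929/5 ≈ -185.80)
(3143 + O) + (975/(-162) + 254/(68 - 1*(-831))) = (3143 - 929/5) + (975/(-162) + 254/(68 - 1*(-831))) = 14786/5 + (975*(-1/162) + 254/(68 + 831)) = 14786/5 + (-325/54 + 254/899) = 14786/5 - 278459/48546 = 716408861/242730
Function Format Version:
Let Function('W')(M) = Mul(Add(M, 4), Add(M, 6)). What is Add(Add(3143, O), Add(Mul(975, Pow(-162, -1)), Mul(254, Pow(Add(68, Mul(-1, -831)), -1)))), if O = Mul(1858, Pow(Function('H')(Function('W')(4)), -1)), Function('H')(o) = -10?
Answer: Rational(716408861, 242730) ≈ 2951.5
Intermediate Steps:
Function('W')(M) = Mul(Add(4, M), Add(6, M))
O = Rational(-929, 5) (O = Mul(1858, Pow(-10, -1)) = Mul(1858, Rational(-1, 10)) = Rational(-929, 5) ≈ -185.80)
Add(Add(3143, O), Add(Mul(975, Pow(-162, -1)), Mul(254, Pow(Add(68, Mul(-1, -831)), -1)))) = Add(Add(3143, Rational(-929, 5)), Add(Mul(975, Pow(-162, -1)), Mul(254, Pow(Add(68, Mul(-1, -831)), -1)))) = Add(Rational(14786, 5), Add(Mul(975, Rational(-1, 162)), Mul(254, Pow(Add(68, 831), -1)))) = Add(Rational(14786, 5), Add(Rational(-325, 54), Mul(254, Pow(899, -1)))) = Add(Rational(14786, 5), Add(Rational(-325, 54), Mul(254, Rational(1, 899)))) = Add(Rational(14786, 5), Add(Rational(-325, 54), Rational(254, 899))) = Add(Rational(14786, 5), Rational(-278459, 48546)) = Rational(716408861, 242730)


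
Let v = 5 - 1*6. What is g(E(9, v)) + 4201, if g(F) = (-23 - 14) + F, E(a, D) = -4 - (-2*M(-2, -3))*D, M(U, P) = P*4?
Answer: 4184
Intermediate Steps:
v = -1 (v = 5 - 6 = -1)
M(U, P) = 4*P
E(a, D) = -4 - 24*D (E(a, D) = -4 - (-8*(-3))*D = -4 - (-2*(-12))*D = -4 - 24*D)
g(F) = -37 + F
g(E(9, v)) + 4201 = (-37 + (-4 - 24*(-1))) + 4201 = (-37 + (-4 + 24)) + 4201 = (-37 + 20) + 4201 = -17 + 4201 = 4184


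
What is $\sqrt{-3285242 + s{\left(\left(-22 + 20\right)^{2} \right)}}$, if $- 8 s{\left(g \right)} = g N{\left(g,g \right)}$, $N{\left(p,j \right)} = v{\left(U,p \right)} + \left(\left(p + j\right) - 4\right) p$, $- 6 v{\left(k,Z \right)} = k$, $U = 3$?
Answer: $\frac{3 i \sqrt{1460111}}{2} \approx 1812.5 i$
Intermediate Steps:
$v{\left(k,Z \right)} = - \frac{k}{6}$
$N{\left(p,j \right)} = - \frac{1}{2} + p \left(-4 + j + p\right)$ ($N{\left(p,j \right)} = \left(- \frac{1}{6}\right) 3 + \left(\left(p + j\right) - 4\right) p = - \frac{1}{2} + \left(\left(j + p\right) - 4\right) p = - \frac{1}{2} + \left(-4 + j + p\right) p = - \frac{1}{2} + p \left(-4 + j + p\right)$)
$s{\left(g \right)} = - \frac{g \left(- \frac{1}{2} - 4 g + 2 g^{2}\right)}{8}$ ($s{\left(g \right)} = - \frac{g \left(- \frac{1}{2} + g^{2} - 4 g + g g\right)}{8} = - \frac{g \left(- \frac{1}{2} + g^{2} - 4 g + g^{2}\right)}{8} = - \frac{g \left(- \frac{1}{2} - 4 g + 2 g^{2}\right)}{8}$)
$\sqrt{-3285242 + s{\left(\left(-22 + 20\right)^{2} \right)}} = \sqrt{-3285242 + \frac{\left(-22 + 20\right)^{2} \left(1 - 4 \left(\left(-22 + 20\right)^{2}\right)^{2} + 8 \left(-22 + 20\right)^{2}\right)}{16}} = \sqrt{-3285242 + \frac{\left(-2\right)^{2} \left(1 - 4 \left(\left(-2\right)^{2}\right)^{2} + 8 \left(-2\right)^{2}\right)}{16}} = \sqrt{-3285242 + \frac{1}{16} \cdot 4 \left(1 - 4 \cdot 4^{2} + 8 \cdot 4\right)} = \sqrt{-3285242 + \frac{1}{16} \cdot 4 \left(1 - 64 + 32\right)} = \sqrt{-3285242 + \frac{1}{16} \cdot 4 \left(-31\right)} = \sqrt{-3285242 - \frac{31}{4}} = \sqrt{- \frac{13140999}{4}} = \frac{3 i \sqrt{1460111}}{2}$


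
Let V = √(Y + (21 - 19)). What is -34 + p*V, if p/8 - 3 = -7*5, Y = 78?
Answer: -34 - 1024*√5 ≈ -2323.7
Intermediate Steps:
p = -256 (p = 24 + 8*(-7*5) = 24 + 8*(-35) = 24 - 280 = -256)
V = 4*√5 (V = √(78 + (21 - 19)) = √(78 + 2) = √80 = 4*√5 ≈ 8.9443)
-34 + p*V = -34 - 1024*√5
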